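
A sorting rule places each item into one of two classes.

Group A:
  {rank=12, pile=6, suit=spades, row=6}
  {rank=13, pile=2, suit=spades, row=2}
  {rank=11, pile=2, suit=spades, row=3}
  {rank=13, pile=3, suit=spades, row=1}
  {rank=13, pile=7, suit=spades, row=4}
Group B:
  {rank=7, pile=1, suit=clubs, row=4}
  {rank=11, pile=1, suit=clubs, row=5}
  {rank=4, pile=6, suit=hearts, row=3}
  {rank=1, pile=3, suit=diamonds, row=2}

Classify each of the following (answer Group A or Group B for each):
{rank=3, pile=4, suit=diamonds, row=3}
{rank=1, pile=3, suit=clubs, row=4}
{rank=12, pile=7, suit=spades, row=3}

Group B, Group B, Group A

Checking candidate rules against both groups, what survives is: suit is spades.
Group B: {rank=3, pile=4, suit=diamonds, row=3}, since suit is diamonds. Group B: {rank=1, pile=3, suit=clubs, row=4}, since suit is clubs. Group A: {rank=12, pile=7, suit=spades, row=3}, since suit is spades.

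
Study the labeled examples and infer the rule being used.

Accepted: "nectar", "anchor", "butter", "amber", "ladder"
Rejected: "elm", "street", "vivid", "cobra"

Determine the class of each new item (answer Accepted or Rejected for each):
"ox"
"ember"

Rejected, Accepted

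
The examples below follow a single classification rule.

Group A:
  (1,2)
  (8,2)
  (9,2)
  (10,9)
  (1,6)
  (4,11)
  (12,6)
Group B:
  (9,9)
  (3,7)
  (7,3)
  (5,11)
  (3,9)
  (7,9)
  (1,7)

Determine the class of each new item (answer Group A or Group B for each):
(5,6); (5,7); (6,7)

Rule: product is even. This holds for each 'Group A' example and fails for each 'Group B' one.
(5,6): Group A (5·6 = 30).
(5,7): Group B (5·7 = 35).
(6,7): Group A (6·7 = 42).

Group A, Group B, Group A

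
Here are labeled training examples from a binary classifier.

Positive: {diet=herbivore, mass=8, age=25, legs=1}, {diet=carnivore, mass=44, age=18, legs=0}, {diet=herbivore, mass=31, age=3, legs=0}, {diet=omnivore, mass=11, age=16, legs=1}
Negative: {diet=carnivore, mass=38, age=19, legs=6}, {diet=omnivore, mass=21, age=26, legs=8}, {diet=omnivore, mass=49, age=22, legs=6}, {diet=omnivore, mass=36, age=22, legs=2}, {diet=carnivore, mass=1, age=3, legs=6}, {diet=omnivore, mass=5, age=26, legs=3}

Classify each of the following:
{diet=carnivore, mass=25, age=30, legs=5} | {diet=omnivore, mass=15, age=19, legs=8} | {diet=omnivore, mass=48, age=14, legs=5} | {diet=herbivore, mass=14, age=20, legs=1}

The distinguishing property — legs ≤ 1 — holds for all the 'Positive' cases and none of the 'Negative' cases.

Negative, Negative, Negative, Positive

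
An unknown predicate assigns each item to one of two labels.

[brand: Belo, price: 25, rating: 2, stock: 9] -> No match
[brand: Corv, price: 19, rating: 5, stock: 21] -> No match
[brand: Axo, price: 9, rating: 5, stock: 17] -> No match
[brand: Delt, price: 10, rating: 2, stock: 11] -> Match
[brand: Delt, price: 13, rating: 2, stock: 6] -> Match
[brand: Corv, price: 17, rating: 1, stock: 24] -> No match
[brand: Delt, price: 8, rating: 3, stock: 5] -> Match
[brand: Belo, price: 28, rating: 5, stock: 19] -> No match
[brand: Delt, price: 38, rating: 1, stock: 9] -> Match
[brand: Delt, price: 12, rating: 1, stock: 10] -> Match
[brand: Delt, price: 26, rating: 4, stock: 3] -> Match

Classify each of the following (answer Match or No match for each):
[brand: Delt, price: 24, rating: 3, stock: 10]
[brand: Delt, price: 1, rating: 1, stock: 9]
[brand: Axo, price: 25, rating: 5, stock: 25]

'Match' ⟺ brand is Delt.

Match, Match, No match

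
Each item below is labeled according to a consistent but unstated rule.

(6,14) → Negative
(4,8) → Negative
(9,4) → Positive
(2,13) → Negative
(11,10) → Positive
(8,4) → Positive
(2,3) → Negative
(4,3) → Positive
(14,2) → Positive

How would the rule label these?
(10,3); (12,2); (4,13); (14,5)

All 'Positive' examples share one property — first > second — and every 'Negative' example lacks it.

Positive, Positive, Negative, Positive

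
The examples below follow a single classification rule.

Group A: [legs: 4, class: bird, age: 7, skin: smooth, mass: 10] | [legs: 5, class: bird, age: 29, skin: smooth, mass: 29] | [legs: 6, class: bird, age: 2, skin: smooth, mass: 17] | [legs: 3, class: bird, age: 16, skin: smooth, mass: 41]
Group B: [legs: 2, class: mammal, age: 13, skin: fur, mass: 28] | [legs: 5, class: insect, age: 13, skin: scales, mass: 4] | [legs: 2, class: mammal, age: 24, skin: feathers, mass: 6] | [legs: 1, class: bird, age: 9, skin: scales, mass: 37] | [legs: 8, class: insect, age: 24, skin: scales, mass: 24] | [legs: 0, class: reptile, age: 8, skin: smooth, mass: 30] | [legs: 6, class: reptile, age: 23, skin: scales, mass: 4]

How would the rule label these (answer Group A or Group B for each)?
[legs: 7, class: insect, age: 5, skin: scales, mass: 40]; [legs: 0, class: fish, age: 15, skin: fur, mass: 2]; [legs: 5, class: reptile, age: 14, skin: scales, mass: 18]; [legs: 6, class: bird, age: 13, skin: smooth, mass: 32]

Group B, Group B, Group B, Group A

One predicate separates the groups cleanly: class is bird AND skin is smooth.
[legs: 7, class: insect, age: 5, skin: scales, mass: 40] → class is insect, skin is scales → Group B.
[legs: 0, class: fish, age: 15, skin: fur, mass: 2] → class is fish, skin is fur → Group B.
[legs: 5, class: reptile, age: 14, skin: scales, mass: 18] → class is reptile, skin is scales → Group B.
[legs: 6, class: bird, age: 13, skin: smooth, mass: 32] → class is bird, skin is smooth → Group A.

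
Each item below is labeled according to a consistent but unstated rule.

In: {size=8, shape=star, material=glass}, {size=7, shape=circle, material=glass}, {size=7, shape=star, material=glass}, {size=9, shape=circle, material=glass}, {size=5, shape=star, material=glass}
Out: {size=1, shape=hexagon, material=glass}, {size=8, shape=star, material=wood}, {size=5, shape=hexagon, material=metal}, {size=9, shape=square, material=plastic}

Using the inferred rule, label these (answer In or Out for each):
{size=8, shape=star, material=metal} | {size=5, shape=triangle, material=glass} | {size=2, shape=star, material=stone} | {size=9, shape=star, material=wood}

Out, In, Out, Out

All 'In' examples share one property — material is glass AND size ≥ 5 — and every 'Out' example lacks it.
{size=8, shape=star, material=metal}: material is metal, size = 8 — fails this test, so Out. {size=5, shape=triangle, material=glass}: material is glass, size = 5 — checks out, so In. {size=2, shape=star, material=stone}: material is stone, size = 2 — fails this test, so Out. {size=9, shape=star, material=wood}: material is wood, size = 9 — fails this test, so Out.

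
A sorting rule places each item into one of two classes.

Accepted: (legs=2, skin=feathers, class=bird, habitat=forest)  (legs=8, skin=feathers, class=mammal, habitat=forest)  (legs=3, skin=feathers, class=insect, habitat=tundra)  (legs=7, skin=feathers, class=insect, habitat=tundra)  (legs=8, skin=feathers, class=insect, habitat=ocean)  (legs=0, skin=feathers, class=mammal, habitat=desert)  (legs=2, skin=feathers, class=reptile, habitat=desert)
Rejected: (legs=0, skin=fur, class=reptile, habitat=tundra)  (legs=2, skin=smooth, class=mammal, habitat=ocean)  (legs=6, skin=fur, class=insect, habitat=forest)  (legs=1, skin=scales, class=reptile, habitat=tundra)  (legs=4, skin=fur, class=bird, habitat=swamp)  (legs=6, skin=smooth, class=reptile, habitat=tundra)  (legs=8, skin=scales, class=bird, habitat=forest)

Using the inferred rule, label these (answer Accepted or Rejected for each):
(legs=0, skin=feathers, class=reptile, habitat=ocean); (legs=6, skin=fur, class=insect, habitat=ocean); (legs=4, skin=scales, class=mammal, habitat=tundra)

Accepted, Rejected, Rejected

The simplest hypothesis consistent with all the labels is: skin is feathers.
(legs=0, skin=feathers, class=reptile, habitat=ocean): Accepted (skin is feathers). (legs=6, skin=fur, class=insect, habitat=ocean): Rejected (skin is fur). (legs=4, skin=scales, class=mammal, habitat=tundra): Rejected (skin is scales).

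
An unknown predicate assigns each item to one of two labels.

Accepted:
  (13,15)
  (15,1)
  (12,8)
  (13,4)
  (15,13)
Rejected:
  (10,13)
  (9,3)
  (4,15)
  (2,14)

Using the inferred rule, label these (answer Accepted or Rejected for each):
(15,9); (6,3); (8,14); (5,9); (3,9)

Accepted, Rejected, Rejected, Rejected, Rejected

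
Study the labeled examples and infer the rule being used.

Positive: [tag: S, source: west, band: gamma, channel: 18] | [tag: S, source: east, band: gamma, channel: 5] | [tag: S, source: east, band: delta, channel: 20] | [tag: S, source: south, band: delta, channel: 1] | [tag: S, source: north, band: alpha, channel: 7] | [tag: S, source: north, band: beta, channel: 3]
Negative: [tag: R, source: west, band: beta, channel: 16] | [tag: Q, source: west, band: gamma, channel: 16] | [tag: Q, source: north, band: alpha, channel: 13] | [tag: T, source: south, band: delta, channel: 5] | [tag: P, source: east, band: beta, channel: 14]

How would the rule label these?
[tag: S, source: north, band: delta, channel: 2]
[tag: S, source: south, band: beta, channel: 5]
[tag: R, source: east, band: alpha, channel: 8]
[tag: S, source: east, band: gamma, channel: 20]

Positive, Positive, Negative, Positive

Every 'Positive' example satisfies: tag is S. None of the 'Negative' examples do.
Positive: [tag: S, source: north, band: delta, channel: 2], since tag is S.
Positive: [tag: S, source: south, band: beta, channel: 5], since tag is S.
Negative: [tag: R, source: east, band: alpha, channel: 8], since tag is R.
Positive: [tag: S, source: east, band: gamma, channel: 20], since tag is S.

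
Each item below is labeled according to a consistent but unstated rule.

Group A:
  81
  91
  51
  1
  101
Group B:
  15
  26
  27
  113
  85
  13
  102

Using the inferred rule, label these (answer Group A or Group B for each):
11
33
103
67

Group A, Group B, Group B, Group B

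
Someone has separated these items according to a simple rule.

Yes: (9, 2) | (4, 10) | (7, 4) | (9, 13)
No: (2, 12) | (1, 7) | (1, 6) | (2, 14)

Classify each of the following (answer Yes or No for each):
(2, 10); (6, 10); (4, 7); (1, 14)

No, Yes, Yes, No

The pattern is that an item is 'Yes' exactly when: first ≥ 4.
No: (2, 10), since first 2.
Yes: (6, 10), since first 6.
Yes: (4, 7), since first 4.
No: (1, 14), since first 1.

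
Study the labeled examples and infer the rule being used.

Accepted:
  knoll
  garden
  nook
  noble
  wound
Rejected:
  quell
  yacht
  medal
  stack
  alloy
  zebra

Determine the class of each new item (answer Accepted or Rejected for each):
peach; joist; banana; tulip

Every 'Accepted' example satisfies: contains 'n'. None of the 'Rejected' examples do.
peach — no 'n', hence Rejected.
joist — no 'n', hence Rejected.
banana — has 'n', hence Accepted.
tulip — no 'n', hence Rejected.

Rejected, Rejected, Accepted, Rejected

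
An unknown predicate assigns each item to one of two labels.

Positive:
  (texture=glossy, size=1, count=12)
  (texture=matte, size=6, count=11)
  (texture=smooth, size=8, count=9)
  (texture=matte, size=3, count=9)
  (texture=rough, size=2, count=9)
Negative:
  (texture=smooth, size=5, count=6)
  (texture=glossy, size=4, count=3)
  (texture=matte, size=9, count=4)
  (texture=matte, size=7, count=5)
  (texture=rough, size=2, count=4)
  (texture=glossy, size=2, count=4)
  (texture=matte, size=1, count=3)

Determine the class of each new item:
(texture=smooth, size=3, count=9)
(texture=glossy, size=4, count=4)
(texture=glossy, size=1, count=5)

Every 'Positive' example satisfies: count ≥ 9. None of the 'Negative' examples do.

Positive, Negative, Negative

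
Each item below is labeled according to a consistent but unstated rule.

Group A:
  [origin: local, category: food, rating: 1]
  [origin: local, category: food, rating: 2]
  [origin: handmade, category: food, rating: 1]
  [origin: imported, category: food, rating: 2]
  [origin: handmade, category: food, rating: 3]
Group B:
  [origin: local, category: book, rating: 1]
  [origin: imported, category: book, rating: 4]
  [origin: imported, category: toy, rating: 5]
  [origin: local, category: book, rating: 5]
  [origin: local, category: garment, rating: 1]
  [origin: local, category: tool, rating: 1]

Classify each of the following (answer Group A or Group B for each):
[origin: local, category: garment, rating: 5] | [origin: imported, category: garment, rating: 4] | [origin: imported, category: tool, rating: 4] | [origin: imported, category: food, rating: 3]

Group B, Group B, Group B, Group A

The classifier is using: category is food.
[origin: local, category: garment, rating: 5]: Group B (category is garment). [origin: imported, category: garment, rating: 4]: Group B (category is garment). [origin: imported, category: tool, rating: 4]: Group B (category is tool). [origin: imported, category: food, rating: 3]: Group A (category is food).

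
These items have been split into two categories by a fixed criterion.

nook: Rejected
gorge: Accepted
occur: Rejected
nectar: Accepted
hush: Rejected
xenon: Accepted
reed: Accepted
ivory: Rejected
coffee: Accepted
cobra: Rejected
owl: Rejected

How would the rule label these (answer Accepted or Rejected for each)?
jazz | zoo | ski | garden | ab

The classifier is using: contains 'e'.

Rejected, Rejected, Rejected, Accepted, Rejected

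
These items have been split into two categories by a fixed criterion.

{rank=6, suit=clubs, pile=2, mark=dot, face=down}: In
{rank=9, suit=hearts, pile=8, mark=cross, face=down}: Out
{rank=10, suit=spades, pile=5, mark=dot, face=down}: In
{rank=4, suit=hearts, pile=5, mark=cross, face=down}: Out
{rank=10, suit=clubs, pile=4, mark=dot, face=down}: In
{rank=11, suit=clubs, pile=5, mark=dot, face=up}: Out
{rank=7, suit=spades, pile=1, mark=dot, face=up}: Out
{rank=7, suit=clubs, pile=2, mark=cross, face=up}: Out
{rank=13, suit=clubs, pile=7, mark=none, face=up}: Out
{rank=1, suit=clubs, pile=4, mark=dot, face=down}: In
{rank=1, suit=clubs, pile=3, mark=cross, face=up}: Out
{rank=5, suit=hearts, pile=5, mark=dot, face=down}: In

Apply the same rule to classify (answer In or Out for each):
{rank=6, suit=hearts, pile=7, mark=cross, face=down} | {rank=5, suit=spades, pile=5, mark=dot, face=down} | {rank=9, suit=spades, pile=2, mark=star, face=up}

Out, In, Out

The rule appears to be: face is down AND mark is dot.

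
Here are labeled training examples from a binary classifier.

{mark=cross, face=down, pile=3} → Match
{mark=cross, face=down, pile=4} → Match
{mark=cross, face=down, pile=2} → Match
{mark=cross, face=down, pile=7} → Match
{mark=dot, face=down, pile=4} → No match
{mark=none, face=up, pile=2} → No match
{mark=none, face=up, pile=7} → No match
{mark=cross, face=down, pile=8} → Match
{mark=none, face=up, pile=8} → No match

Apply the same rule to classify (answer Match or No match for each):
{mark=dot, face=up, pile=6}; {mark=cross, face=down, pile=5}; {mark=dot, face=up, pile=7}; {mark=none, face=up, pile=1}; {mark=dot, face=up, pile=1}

All 'Match' examples share one property — mark is cross — and every 'No match' example lacks it.
{mark=dot, face=up, pile=6}: mark is dot, doesn't match → No match. {mark=cross, face=down, pile=5}: mark is cross, matches → Match. {mark=dot, face=up, pile=7}: mark is dot, doesn't match → No match. {mark=none, face=up, pile=1}: mark is none, doesn't match → No match. {mark=dot, face=up, pile=1}: mark is dot, doesn't match → No match.

No match, Match, No match, No match, No match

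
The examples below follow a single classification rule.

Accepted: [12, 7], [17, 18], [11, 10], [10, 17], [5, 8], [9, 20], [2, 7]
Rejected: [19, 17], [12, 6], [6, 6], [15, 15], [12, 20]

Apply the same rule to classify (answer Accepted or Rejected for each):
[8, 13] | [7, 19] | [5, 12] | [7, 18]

Accepted, Rejected, Accepted, Accepted

The pattern is that an item is 'Accepted' exactly when: sum is odd.
[8, 13]: 8+13 = 21 — satisfies this, so Accepted.
[7, 19]: 7+19 = 26 — lacks this property, so Rejected.
[5, 12]: 5+12 = 17 — satisfies this, so Accepted.
[7, 18]: 7+18 = 25 — satisfies this, so Accepted.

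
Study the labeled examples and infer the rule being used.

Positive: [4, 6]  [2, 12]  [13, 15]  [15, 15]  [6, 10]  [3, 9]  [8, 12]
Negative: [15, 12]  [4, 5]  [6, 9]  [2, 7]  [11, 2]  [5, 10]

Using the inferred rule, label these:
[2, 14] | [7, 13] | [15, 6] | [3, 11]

Positive, Positive, Negative, Positive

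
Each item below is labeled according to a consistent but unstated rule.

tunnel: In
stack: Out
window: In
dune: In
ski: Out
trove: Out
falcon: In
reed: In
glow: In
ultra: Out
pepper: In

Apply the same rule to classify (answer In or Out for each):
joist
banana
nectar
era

The classifier is using: even length.
Out: joist, since length 5. In: banana, since length 6. In: nectar, since length 6. Out: era, since length 3.

Out, In, In, Out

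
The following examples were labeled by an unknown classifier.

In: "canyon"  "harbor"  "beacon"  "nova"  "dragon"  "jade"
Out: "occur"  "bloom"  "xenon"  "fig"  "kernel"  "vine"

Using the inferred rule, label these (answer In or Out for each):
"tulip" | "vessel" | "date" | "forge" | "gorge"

Out, Out, In, Out, Out

The classifier is using: contains 'a'.
"tulip": no 'a' — doesn't qualify, so Out. "vessel": no 'a' — doesn't qualify, so Out. "date": has 'a' — matches, so In. "forge": no 'a' — doesn't qualify, so Out. "gorge": no 'a' — doesn't qualify, so Out.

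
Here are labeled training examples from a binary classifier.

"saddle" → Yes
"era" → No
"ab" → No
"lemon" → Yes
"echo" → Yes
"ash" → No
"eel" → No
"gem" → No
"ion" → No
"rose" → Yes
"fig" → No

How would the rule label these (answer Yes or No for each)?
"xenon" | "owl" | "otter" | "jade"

The distinguishing property — length ≥ 4 — holds for all the 'Yes' cases and none of the 'No' cases.

Yes, No, Yes, Yes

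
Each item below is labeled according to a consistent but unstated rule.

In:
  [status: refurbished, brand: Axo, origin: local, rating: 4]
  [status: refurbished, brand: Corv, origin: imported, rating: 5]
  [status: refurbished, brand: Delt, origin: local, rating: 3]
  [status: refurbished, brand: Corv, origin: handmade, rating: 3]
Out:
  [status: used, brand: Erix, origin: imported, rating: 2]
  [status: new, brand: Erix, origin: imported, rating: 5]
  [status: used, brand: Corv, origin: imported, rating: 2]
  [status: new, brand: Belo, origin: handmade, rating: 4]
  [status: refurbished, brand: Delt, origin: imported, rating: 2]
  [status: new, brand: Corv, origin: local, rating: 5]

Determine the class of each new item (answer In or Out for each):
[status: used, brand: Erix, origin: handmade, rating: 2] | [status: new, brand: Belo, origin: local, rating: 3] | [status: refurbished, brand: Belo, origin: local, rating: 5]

Out, Out, In

The classifier is using: status is refurbished AND rating ≥ 3.
Out: [status: used, brand: Erix, origin: handmade, rating: 2], since status is used, rating = 2. Out: [status: new, brand: Belo, origin: local, rating: 3], since status is new, rating = 3. In: [status: refurbished, brand: Belo, origin: local, rating: 5], since status is refurbished, rating = 5.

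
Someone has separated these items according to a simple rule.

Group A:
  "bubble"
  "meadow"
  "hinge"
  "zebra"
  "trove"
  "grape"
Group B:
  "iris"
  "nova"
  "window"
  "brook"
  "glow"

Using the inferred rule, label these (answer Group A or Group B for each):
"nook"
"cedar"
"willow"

Comparing the two groups points to one rule — contains 'e'.
"nook": no 'e' — does not satisfy this, so Group B.
"cedar": has 'e' — matches, so Group A.
"willow": no 'e' — does not satisfy this, so Group B.

Group B, Group A, Group B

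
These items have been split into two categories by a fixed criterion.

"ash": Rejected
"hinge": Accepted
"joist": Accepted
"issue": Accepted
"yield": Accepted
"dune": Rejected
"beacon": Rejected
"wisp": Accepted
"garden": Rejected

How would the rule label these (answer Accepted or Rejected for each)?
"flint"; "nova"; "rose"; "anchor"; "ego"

Accepted, Rejected, Rejected, Rejected, Rejected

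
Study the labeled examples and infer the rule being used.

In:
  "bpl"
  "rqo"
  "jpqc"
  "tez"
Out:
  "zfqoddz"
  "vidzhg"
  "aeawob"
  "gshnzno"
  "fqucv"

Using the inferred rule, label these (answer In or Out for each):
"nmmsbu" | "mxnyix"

'In' ⟺ length ≤ 4.
"nmmsbu": Out (length 6).
"mxnyix": Out (length 6).

Out, Out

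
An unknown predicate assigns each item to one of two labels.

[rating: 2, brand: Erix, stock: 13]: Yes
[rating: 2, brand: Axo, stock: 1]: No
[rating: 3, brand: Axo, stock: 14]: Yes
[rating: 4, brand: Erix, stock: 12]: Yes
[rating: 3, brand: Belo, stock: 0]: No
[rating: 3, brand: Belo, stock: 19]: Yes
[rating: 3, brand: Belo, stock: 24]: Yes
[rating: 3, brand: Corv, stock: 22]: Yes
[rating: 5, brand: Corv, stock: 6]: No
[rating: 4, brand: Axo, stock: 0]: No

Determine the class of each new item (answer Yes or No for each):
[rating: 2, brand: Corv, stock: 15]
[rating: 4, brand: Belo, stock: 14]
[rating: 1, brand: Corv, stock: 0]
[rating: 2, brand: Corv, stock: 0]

Yes, Yes, No, No

'Yes' ⟺ stock ≥ 12.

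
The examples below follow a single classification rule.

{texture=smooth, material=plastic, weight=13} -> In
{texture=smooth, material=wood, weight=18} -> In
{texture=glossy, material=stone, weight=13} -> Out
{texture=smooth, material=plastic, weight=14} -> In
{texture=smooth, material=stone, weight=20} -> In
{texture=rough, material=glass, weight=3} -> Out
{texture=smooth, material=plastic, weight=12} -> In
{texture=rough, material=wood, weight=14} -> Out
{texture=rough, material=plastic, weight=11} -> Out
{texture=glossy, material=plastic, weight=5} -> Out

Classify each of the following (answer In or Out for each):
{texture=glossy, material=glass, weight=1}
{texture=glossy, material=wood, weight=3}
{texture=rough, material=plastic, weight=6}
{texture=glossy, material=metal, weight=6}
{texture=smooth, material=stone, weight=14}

Out, Out, Out, Out, In

The rule appears to be: texture is smooth.
{texture=glossy, material=glass, weight=1}: texture is glossy, does not fit → Out.
{texture=glossy, material=wood, weight=3}: texture is glossy, does not fit → Out.
{texture=rough, material=plastic, weight=6}: texture is rough, does not fit → Out.
{texture=glossy, material=metal, weight=6}: texture is glossy, does not fit → Out.
{texture=smooth, material=stone, weight=14}: texture is smooth, passes → In.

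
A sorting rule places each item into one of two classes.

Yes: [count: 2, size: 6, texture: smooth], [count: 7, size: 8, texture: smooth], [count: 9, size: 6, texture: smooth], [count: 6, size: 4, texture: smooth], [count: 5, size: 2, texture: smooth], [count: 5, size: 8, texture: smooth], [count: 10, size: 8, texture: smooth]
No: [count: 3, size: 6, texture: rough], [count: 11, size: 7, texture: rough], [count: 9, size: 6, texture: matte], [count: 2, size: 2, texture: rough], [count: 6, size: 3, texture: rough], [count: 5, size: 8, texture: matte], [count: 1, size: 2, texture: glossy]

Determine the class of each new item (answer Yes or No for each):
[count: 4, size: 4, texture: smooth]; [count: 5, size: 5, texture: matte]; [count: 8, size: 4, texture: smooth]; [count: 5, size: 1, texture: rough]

A rule that fits every label: texture is smooth — true of each 'Yes' example, false of each 'No' one.
Yes: [count: 4, size: 4, texture: smooth], since texture is smooth. No: [count: 5, size: 5, texture: matte], since texture is matte. Yes: [count: 8, size: 4, texture: smooth], since texture is smooth. No: [count: 5, size: 1, texture: rough], since texture is rough.

Yes, No, Yes, No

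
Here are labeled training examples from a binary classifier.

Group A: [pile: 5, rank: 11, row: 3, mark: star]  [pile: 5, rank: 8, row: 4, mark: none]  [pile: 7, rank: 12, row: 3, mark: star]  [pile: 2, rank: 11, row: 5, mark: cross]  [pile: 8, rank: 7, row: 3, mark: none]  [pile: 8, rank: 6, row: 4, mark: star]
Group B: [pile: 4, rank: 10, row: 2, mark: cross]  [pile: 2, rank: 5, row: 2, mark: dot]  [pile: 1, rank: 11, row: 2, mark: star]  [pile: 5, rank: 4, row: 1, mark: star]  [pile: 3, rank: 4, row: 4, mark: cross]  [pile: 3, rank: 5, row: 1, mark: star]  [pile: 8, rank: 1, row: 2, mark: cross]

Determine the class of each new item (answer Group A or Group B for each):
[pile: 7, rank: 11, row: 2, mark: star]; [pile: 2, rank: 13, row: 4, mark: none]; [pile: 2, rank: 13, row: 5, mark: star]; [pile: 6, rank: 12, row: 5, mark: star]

Group B, Group A, Group A, Group A

Every 'Group A' example satisfies: rank ≥ 5 AND row ≥ 3. None of the 'Group B' examples do.
[pile: 7, rank: 11, row: 2, mark: star]: rank = 11, row = 2, does not fit → Group B. [pile: 2, rank: 13, row: 4, mark: none]: rank = 13, row = 4, satisfies this → Group A. [pile: 2, rank: 13, row: 5, mark: star]: rank = 13, row = 5, satisfies this → Group A. [pile: 6, rank: 12, row: 5, mark: star]: rank = 12, row = 5, satisfies this → Group A.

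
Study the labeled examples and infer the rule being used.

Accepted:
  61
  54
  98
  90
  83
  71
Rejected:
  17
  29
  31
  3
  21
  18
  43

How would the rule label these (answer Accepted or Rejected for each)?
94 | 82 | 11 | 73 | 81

The rule appears to be: at least 54.
94: Accepted (94 ≥ 54).
82: Accepted (82 ≥ 54).
11: Rejected (11 < 54).
73: Accepted (73 ≥ 54).
81: Accepted (81 ≥ 54).

Accepted, Accepted, Rejected, Accepted, Accepted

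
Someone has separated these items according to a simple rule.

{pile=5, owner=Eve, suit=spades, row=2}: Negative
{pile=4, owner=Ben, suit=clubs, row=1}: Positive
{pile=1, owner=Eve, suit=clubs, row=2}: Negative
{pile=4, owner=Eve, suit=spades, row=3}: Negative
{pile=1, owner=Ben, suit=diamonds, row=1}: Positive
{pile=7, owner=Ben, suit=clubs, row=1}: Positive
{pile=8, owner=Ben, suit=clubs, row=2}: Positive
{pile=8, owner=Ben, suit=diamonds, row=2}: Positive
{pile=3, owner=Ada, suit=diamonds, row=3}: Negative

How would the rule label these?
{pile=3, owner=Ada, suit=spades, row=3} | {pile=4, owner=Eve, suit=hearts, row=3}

Negative, Negative

The rule appears to be: owner is Ben.
Negative: {pile=3, owner=Ada, suit=spades, row=3}, since owner is Ada.
Negative: {pile=4, owner=Eve, suit=hearts, row=3}, since owner is Eve.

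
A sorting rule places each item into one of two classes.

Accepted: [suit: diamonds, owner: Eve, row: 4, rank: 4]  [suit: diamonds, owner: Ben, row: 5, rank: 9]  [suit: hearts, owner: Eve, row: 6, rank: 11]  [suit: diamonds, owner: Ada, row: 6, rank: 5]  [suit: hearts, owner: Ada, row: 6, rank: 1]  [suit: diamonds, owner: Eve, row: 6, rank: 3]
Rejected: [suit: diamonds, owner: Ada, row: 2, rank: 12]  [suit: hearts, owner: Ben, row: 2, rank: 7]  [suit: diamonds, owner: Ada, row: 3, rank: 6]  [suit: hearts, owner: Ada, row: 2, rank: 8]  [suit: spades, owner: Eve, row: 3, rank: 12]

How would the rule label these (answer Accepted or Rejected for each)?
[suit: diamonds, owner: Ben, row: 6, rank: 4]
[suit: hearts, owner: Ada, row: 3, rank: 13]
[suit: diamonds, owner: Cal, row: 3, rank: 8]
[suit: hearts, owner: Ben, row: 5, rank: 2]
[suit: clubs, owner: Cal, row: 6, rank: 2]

Accepted, Rejected, Rejected, Accepted, Accepted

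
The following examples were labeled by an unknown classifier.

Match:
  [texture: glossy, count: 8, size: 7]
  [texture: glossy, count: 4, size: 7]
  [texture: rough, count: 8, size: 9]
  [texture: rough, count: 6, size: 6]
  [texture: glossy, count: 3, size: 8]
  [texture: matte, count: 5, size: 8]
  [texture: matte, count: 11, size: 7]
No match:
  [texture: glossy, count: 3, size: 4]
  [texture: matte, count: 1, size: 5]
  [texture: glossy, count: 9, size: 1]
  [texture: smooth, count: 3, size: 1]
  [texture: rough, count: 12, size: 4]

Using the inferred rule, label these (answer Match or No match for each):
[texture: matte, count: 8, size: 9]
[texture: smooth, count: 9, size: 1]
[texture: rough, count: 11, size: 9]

Match, No match, Match

'Match' ⟺ size ≥ 6.
[texture: matte, count: 8, size: 9]: size = 9 — passes, so Match.
[texture: smooth, count: 9, size: 1]: size = 1 — fails the rule, so No match.
[texture: rough, count: 11, size: 9]: size = 9 — passes, so Match.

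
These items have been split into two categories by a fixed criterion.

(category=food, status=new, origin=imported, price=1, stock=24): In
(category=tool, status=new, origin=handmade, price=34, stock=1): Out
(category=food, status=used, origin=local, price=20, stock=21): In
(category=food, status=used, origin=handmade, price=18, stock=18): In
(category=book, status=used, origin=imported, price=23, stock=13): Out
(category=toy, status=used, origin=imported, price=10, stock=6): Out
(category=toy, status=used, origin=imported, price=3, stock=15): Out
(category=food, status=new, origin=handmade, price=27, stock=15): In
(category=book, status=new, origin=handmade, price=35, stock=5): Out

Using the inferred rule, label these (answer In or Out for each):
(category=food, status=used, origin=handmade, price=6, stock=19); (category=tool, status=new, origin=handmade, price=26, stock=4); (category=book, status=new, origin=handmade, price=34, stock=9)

In, Out, Out

All 'In' examples share one property — category is food — and every 'Out' example lacks it.
In: (category=food, status=used, origin=handmade, price=6, stock=19), since category is food.
Out: (category=tool, status=new, origin=handmade, price=26, stock=4), since category is tool.
Out: (category=book, status=new, origin=handmade, price=34, stock=9), since category is book.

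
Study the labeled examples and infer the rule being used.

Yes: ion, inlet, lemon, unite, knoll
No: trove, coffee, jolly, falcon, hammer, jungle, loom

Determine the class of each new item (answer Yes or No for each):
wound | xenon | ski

Yes, Yes, No

The simplest hypothesis consistent with all the labels is: odd length AND contains 'n'.
wound: length 5, has 'n' — satisfies this, so Yes. xenon: length 5, has 'n' — satisfies this, so Yes. ski: length 3, no 'n' — doesn't qualify, so No.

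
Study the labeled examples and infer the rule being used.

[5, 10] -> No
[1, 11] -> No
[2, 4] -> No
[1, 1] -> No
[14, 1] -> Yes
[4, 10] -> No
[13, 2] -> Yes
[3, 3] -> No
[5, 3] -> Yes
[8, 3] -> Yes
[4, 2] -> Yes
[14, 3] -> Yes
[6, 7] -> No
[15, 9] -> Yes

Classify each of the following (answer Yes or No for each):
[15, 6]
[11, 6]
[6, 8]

Looking at the examples, the only property every 'Yes' case has and every 'No' case lacks is: first > second.

Yes, Yes, No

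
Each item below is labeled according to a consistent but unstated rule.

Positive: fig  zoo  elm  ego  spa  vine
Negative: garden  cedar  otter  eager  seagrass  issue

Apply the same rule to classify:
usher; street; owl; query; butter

Negative, Negative, Positive, Negative, Negative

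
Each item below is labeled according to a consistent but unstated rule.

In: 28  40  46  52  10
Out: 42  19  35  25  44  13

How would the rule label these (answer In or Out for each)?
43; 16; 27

Out, In, Out

The simplest hypothesis consistent with all the labels is: ≡ 4 (mod 6).
43 → 43 mod 6 = 1 → Out.
16 → 16 mod 6 = 4 → In.
27 → 27 mod 6 = 3 → Out.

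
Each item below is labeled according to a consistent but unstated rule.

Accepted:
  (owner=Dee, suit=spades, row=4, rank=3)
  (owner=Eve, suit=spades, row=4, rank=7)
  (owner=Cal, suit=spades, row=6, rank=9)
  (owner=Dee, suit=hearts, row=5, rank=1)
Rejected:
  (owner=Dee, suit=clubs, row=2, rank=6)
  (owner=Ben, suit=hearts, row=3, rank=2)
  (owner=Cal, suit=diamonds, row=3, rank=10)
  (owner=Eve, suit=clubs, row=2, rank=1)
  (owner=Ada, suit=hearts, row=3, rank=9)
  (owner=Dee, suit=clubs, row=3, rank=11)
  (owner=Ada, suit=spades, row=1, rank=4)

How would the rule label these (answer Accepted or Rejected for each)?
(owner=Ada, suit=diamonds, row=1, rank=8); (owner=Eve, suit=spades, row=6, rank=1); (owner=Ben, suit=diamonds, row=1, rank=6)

The simplest hypothesis consistent with all the labels is: row ≥ 4.
(owner=Ada, suit=diamonds, row=1, rank=8) → row = 1 → Rejected.
(owner=Eve, suit=spades, row=6, rank=1) → row = 6 → Accepted.
(owner=Ben, suit=diamonds, row=1, rank=6) → row = 1 → Rejected.

Rejected, Accepted, Rejected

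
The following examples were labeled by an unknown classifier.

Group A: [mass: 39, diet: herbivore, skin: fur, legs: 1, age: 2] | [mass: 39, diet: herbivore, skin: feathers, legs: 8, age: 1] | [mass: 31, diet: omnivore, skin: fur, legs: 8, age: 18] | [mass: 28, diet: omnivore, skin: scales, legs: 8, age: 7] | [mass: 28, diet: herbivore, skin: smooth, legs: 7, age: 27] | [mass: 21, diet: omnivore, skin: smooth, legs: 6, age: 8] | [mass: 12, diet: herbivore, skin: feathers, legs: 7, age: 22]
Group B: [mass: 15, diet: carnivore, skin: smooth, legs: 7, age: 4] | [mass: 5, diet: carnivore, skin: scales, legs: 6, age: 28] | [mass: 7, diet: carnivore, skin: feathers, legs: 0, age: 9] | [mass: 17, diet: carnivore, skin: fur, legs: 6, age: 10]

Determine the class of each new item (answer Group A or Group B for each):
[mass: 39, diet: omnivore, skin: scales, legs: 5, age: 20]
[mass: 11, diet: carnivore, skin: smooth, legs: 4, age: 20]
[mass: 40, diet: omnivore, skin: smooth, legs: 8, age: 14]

Group A, Group B, Group A

All 'Group A' examples share one property — diet is not carnivore — and every 'Group B' example lacks it.
[mass: 39, diet: omnivore, skin: scales, legs: 5, age: 20] — diet is omnivore, hence Group A.
[mass: 11, diet: carnivore, skin: smooth, legs: 4, age: 20] — diet is carnivore, hence Group B.
[mass: 40, diet: omnivore, skin: smooth, legs: 8, age: 14] — diet is omnivore, hence Group A.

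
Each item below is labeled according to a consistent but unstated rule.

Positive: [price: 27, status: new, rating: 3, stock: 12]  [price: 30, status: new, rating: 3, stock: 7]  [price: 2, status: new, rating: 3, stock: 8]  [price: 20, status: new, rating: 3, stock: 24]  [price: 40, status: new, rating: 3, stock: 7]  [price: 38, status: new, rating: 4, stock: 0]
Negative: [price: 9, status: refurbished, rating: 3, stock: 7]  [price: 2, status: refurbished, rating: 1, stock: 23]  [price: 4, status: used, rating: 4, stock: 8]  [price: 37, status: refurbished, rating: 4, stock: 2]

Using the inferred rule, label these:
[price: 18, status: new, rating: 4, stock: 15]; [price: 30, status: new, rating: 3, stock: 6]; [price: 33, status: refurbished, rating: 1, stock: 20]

The simplest hypothesis consistent with all the labels is: status is new.
[price: 18, status: new, rating: 4, stock: 15]: status is new — meets the rule, so Positive.
[price: 30, status: new, rating: 3, stock: 6]: status is new — meets the rule, so Positive.
[price: 33, status: refurbished, rating: 1, stock: 20]: status is refurbished — doesn't qualify, so Negative.

Positive, Positive, Negative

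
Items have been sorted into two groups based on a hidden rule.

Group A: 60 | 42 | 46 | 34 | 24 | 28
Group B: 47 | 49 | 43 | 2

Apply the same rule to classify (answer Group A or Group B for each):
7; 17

Group B, Group B

Rule: even AND at least 24. This holds for each 'Group A' example and fails for each 'Group B' one.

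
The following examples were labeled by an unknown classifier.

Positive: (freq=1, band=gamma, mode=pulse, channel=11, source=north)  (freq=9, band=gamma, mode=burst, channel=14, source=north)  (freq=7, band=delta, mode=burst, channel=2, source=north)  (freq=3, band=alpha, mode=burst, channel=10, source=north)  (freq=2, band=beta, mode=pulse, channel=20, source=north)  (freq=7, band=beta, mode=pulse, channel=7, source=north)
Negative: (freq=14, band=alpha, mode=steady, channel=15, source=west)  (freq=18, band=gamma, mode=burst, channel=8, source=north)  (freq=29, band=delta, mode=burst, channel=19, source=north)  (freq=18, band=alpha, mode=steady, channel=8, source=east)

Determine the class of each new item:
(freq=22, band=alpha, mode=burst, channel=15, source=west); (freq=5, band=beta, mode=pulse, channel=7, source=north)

Negative, Positive

One predicate separates the groups cleanly: freq ≤ 9.
(freq=22, band=alpha, mode=burst, channel=15, source=west) — freq = 22, hence Negative. (freq=5, band=beta, mode=pulse, channel=7, source=north) — freq = 5, hence Positive.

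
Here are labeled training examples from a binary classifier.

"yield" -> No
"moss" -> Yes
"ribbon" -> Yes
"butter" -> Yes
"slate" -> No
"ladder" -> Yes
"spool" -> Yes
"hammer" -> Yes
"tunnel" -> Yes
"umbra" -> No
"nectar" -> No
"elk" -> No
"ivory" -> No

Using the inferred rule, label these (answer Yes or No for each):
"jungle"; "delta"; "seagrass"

The rule appears to be: has a double letter.
"jungle" → no doubled letter → No. "delta" → no doubled letter → No. "seagrass" → 'ss' doubled → Yes.

No, No, Yes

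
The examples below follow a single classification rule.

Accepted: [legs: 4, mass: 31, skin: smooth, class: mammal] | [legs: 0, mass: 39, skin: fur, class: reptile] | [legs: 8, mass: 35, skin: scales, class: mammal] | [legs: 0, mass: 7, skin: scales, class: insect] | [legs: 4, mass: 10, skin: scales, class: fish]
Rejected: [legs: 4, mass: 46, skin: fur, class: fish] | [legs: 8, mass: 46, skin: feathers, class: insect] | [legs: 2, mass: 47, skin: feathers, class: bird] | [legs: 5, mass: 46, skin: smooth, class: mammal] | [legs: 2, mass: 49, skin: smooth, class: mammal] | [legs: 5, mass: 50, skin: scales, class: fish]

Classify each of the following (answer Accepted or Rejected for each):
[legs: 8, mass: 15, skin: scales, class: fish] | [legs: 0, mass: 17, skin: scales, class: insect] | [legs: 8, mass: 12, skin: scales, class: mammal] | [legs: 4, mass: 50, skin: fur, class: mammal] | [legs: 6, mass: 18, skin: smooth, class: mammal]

Accepted, Accepted, Accepted, Rejected, Accepted

The distinguishing property — mass ≤ 39 — holds for all the 'Accepted' cases and none of the 'Rejected' cases.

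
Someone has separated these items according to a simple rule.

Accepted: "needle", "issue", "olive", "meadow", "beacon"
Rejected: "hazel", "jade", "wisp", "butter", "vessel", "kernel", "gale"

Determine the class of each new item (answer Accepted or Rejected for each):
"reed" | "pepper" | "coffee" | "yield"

The classifier is using: has ≥ 3 vowels.

Rejected, Rejected, Accepted, Rejected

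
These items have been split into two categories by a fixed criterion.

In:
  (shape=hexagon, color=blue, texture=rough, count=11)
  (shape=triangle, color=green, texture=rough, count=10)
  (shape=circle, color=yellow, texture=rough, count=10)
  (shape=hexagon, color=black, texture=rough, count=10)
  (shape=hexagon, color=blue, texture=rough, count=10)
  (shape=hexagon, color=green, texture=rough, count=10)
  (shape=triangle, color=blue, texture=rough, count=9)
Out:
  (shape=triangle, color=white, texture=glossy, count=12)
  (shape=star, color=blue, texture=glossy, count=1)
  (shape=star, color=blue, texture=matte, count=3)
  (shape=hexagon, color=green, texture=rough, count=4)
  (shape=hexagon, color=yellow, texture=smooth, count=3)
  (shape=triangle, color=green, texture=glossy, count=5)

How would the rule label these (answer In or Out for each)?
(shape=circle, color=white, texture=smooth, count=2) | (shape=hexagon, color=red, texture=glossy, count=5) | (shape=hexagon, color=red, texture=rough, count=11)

The distinguishing property — texture is rough AND count ≥ 5 — holds for all the 'In' cases and none of the 'Out' cases.

Out, Out, In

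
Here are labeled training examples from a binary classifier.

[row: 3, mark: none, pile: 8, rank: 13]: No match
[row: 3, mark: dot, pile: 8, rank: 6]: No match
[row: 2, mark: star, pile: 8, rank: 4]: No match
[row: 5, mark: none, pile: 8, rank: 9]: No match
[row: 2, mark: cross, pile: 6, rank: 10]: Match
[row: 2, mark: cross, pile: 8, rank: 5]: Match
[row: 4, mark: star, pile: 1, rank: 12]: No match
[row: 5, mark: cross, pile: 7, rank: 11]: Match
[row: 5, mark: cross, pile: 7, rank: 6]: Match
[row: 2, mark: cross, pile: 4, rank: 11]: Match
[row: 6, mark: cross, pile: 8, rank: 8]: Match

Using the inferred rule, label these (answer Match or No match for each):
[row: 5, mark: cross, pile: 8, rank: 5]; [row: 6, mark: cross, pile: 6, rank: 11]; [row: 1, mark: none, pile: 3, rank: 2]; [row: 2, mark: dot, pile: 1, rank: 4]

Match, Match, No match, No match

The distinguishing property — mark is cross — holds for all the 'Match' cases and none of the 'No match' cases.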